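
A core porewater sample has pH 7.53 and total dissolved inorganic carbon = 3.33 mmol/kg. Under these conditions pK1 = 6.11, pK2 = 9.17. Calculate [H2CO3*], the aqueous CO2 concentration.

α₀ = 1 / (1 + K1/[H⁺] + K1K2/[H⁺]²) = 1 / (1 + 10^+1.42 + 10^-0.22)
   = 1 / (1 + 26.303 + 0.60256) = 1/27.905 = 0.03584
[CO2*] = α₀ × DIC = 0.03584 × 3.33 = 0.119 mmol/kg

[CO2*] = 0.119 mmol/kg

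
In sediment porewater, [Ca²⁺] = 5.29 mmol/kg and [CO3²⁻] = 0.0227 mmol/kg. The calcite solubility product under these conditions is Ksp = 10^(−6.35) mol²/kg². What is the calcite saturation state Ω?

Ω = 0.269

Ksp = 10^(−6.35) = 4.467×10^-7
Ω = [Ca²⁺][CO3²⁻]/Ksp = (5.29×10^-3)(0.0227×10^-3) / 4.467×10^-7 = 0.269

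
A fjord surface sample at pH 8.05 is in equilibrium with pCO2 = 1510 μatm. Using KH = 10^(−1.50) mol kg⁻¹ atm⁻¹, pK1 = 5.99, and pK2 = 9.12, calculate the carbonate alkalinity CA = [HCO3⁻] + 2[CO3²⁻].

[CO2*] = KH · pCO2 = 10^(−1.50) × 1510×10^-6 = 4.775×10^-5 mol/kg
α₀ = 1/(1 + K1/[H⁺] + K1K2/[H⁺]²) = 1/(1 + 10^+2.06 + 10^+0.99) = 0.007963
DIC = [CO2*]/α₀ = 4.775×10^-5 / 0.007963 = 5.997 mmol/kg
CA = (α₁ + 2α₂)·DIC = (0.9142 + 2×0.07781) × 5.997 = 6.42 mmol/kg

CA = 6.42 mmol/kg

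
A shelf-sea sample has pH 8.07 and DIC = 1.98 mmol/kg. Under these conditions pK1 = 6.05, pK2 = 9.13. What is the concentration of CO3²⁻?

α₂ = 1 / (1 + [H⁺]/K2 + [H⁺]²/(K1K2)) = 1 / (1 + 10^+1.06 + 10^-0.96)
   = 1 / (1 + 11.482 + 0.10965) = 1/12.591 = 0.07942
[CO3²⁻] = α₂ × DIC = 0.07942 × 1.98 = 0.157 mmol/kg

[CO3²⁻] = 0.157 mmol/kg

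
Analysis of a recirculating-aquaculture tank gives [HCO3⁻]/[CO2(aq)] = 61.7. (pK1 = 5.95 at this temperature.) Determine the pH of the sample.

From K1 = [H⁺][HCO3⁻]/[CO2(aq)]:  pH = pK1 + log₁₀([HCO3⁻]/[CO2(aq)])
log₁₀(61.7) = +1.790
pH = 5.95 + (+1.790) = 7.74

pH = 7.74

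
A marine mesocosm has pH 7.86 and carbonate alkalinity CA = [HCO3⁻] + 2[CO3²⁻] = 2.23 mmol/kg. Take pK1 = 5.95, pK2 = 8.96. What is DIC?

CA = [HCO3⁻] + 2[CO3²⁻] = (α₁ + 2α₂)·DIC
At pH 7.86: [H⁺]/K1 = 10^-1.91 = 0.012303, K2/[H⁺] = 10^-1.10 = 0.079433
α₁ = 1/(1 + 0.012303 + 0.079433) = 1/1.0917 = 0.9160; α₂ = α₁·K2/[H⁺] = 0.07276
α₁ + 2α₂ = 1.0615
DIC = CA / (α₁ + 2α₂) = 2.23 / 1.0615 = 2.10 mmol/kg

DIC = 2.10 mmol/kg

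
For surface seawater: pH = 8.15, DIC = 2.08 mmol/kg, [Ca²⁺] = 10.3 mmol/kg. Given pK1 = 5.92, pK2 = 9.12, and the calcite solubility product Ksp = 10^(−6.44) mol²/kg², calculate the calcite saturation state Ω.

α₂ = 1 / (1 + [H⁺]/K2 + [H⁺]²/(K1K2)) = 1 / (1 + 10^+0.97 + 10^-1.26)
   = 1 / (1 + 9.3325 + 0.054954) = 1/10.387 = 0.09627
[CO3²⁻] = α₂ × DIC = 0.09627 × 2.08 = 0.2002 mmol/kg
Ksp = 10^(−6.44) = 3.631×10^-7
Ω = [Ca²⁺][CO3²⁻]/Ksp = (10.3×10^-3)(2.002×10^-4) / 3.631×10^-7 = 5.68

Ω = 5.68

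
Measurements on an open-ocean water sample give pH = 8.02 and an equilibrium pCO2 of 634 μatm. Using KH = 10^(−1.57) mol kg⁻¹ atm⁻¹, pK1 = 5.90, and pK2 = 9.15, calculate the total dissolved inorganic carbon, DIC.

DIC = 2.43 mmol/kg

[CO2*] = KH · pCO2 = 10^(−1.57) × 634×10^-6 = 1.706×10^-5 mol/kg
α₀ = 1/(1 + K1/[H⁺] + K1K2/[H⁺]²) = 1/(1 + 10^+2.12 + 10^+0.99) = 0.007013
DIC = [CO2*]/α₀ = 1.706×10^-5 / 0.007013 = 2.43 mmol/kg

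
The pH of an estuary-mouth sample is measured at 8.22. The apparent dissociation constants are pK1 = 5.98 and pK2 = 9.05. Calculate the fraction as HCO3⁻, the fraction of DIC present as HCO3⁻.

α₁ = 1 / (1 + [H⁺]/K1 + K2/[H⁺]) = 1 / (1 + 10^-2.24 + 10^-0.83)
   = 1 / (1 + 0.0057544 + 0.14791) = 1/1.1537 = 0.8668

α₁ = 0.867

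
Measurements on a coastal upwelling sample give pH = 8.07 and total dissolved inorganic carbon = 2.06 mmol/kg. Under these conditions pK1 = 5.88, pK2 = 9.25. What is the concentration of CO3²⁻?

[CO3²⁻] = 0.127 mmol/kg

α₂ = 1 / (1 + [H⁺]/K2 + [H⁺]²/(K1K2)) = 1 / (1 + 10^+1.18 + 10^-1.01)
   = 1 / (1 + 15.136 + 0.097724) = 1/16.233 = 0.06160
[CO3²⁻] = α₂ × DIC = 0.06160 × 2.06 = 0.127 mmol/kg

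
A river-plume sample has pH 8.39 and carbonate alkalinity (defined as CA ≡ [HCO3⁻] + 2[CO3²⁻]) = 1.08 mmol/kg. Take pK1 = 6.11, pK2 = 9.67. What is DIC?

DIC = 1.03 mmol/kg

CA = [HCO3⁻] + 2[CO3²⁻] = (α₁ + 2α₂)·DIC
At pH 8.39: [H⁺]/K1 = 10^-2.28 = 0.0052481, K2/[H⁺] = 10^-1.28 = 0.052481
α₁ = 1/(1 + 0.0052481 + 0.052481) = 1/1.0577 = 0.9454; α₂ = α₁·K2/[H⁺] = 0.04962
α₁ + 2α₂ = 1.0447
DIC = CA / (α₁ + 2α₂) = 1.08 / 1.0447 = 1.03 mmol/kg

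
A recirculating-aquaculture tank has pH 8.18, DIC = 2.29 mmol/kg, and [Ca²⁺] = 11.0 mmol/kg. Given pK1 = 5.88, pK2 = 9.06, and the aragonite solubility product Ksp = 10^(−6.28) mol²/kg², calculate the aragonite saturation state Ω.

Ω = 5.57

α₂ = 1 / (1 + [H⁺]/K2 + [H⁺]²/(K1K2)) = 1 / (1 + 10^+0.88 + 10^-1.42)
   = 1 / (1 + 7.5858 + 0.038019) = 1/8.6238 = 0.1160
[CO3²⁻] = α₂ × DIC = 0.1160 × 2.29 = 0.2655 mmol/kg
Ksp = 10^(−6.28) = 5.248×10^-7
Ω = [Ca²⁺][CO3²⁻]/Ksp = (11.0×10^-3)(2.655×10^-4) / 5.248×10^-7 = 5.57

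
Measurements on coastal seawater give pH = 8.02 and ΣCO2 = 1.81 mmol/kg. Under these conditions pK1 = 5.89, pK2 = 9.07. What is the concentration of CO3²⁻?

[CO3²⁻] = 0.147 mmol/kg

α₂ = 1 / (1 + [H⁺]/K2 + [H⁺]²/(K1K2)) = 1 / (1 + 10^+1.05 + 10^-1.08)
   = 1 / (1 + 11.220 + 0.083176) = 1/12.303 = 0.08128
[CO3²⁻] = α₂ × DIC = 0.08128 × 1.81 = 0.147 mmol/kg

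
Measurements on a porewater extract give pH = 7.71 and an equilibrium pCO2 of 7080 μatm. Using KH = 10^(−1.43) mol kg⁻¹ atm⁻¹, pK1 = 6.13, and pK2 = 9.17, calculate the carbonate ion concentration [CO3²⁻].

[CO3²⁻] = 0.347 mmol/kg

[CO2*] = KH · pCO2 = 10^(−1.43) × 7080×10^-6 = 2.630×10^-4 mol/kg
α₀ = 1/(1 + K1/[H⁺] + K1K2/[H⁺]²) = 1/(1 + 10^+1.58 + 10^+0.12) = 0.02479
DIC = [CO2*]/α₀ = 2.630×10^-4 / 0.02479 = 10.61 mmol/kg
[CO3²⁻] = α₂·DIC; α₂ = 0.03268, so [CO3²⁻] = 0.03268 × 10.61 = 0.347 mmol/kg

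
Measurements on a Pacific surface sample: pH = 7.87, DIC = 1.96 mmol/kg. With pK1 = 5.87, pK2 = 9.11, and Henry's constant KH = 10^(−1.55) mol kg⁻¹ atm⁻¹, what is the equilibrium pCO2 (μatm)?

α₀ = 1 / (1 + K1/[H⁺] + K1K2/[H⁺]²) = 1 / (1 + 10^+2.00 + 10^+0.76)
   = 1 / (1 + 100.00 + 5.7544) = 1/106.75 = 0.009367
[CO2*] = α₀ × DIC = 0.009367 × 1.96 = 0.01836 mmol/kg = 18.36 μmol/kg
pCO2 = [CO2*]/KH = 1.836×10^-5 / 2.818×10^-2 = 651 μatm

pCO2 = 651 μatm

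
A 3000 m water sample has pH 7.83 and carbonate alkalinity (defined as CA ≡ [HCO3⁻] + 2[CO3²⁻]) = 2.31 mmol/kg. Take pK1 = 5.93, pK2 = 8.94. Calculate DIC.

CA = [HCO3⁻] + 2[CO3²⁻] = (α₁ + 2α₂)·DIC
At pH 7.83: [H⁺]/K1 = 10^-1.90 = 0.012589, K2/[H⁺] = 10^-1.11 = 0.077625
α₁ = 1/(1 + 0.012589 + 0.077625) = 1/1.0902 = 0.9173; α₂ = α₁·K2/[H⁺] = 0.07120
α₁ + 2α₂ = 1.0597
DIC = CA / (α₁ + 2α₂) = 2.31 / 1.0597 = 2.18 mmol/kg

DIC = 2.18 mmol/kg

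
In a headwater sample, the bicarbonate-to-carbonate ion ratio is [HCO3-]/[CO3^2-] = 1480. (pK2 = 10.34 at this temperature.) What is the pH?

From K2 = [H⁺][CO3^2-]/[HCO3-]:  pH = pK2 − log₁₀([HCO3-]/[CO3^2-])
log₁₀(1480) = +3.170
pH = 10.34 − (+3.170) = 7.17

pH = 7.17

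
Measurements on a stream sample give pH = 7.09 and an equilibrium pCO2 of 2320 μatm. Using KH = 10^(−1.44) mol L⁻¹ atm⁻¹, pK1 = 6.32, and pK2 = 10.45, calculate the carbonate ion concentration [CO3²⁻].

[CO3²⁻] = 0.217 μmol/L

[CO2*] = KH · pCO2 = 10^(−1.44) × 2320×10^-6 = 8.423×10^-5 mol/L
α₀ = 1/(1 + K1/[H⁺] + K1K2/[H⁺]²) = 1/(1 + 10^+0.77 + 10^-2.59) = 0.1451
DIC = [CO2*]/α₀ = 8.423×10^-5 / 0.1451 = 0.5805 mmol/L
[CO3²⁻] = α₂·DIC; α₂ = 0.0003730, so [CO3²⁻] = 0.0003730 × 0.5805 = 0.000217 mmol/L = 0.217 μmol/L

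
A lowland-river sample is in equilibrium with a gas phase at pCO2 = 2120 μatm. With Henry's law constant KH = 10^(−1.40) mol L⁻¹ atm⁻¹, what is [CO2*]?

[CO2*] = 84.4 μmol/L

KH = 10^(−1.40) = 3.981×10^-2 mol L⁻¹ atm⁻¹
[CO2*] = KH · pCO2 = 3.981×10^-2 × 2120×10^-6 atm = 8.44×10^-5 mol/L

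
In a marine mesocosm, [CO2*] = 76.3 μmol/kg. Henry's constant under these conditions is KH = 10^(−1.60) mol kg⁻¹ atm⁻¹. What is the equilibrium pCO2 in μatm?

KH = 10^(−1.60) = 2.512×10^-2 mol kg⁻¹ atm⁻¹
pCO2 = [CO2*]/KH = 76.3×10^-6 / 2.512×10^-2 = 3.04×10^-3 atm = 3040 μatm

pCO2 = 3040 μatm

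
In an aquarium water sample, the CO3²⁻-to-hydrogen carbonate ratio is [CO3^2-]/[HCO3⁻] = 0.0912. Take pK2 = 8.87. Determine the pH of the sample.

pH = 7.83

From K2 = [H⁺][CO3^2-]/[HCO3⁻]:  pH = pK2 + log₁₀([CO3^2-]/[HCO3⁻])
log₁₀(0.0912) = -1.040
pH = 8.87 + (-1.040) = 7.83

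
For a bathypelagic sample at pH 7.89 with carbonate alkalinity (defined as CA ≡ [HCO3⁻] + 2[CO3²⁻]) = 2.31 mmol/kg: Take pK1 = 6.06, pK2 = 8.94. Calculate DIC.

CA = [HCO3⁻] + 2[CO3²⁻] = (α₁ + 2α₂)·DIC
At pH 7.89: [H⁺]/K1 = 10^-1.83 = 0.014791, K2/[H⁺] = 10^-1.05 = 0.089125
α₁ = 1/(1 + 0.014791 + 0.089125) = 1/1.1039 = 0.9059; α₂ = α₁·K2/[H⁺] = 0.08074
α₁ + 2α₂ = 1.0673
DIC = CA / (α₁ + 2α₂) = 2.31 / 1.0673 = 2.16 mmol/kg

DIC = 2.16 mmol/kg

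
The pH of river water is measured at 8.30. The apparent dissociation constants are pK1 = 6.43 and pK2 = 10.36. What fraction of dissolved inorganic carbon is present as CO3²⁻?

α₂ = 0.00852

α₂ = 1 / (1 + [H⁺]/K2 + [H⁺]²/(K1K2)) = 1 / (1 + 10^+2.06 + 10^+0.19)
   = 1 / (1 + 114.82 + 1.5488) = 1/117.36 = 0.008520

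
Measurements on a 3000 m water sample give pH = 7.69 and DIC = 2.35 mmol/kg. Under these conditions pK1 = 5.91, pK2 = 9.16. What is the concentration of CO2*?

[CO2*] = 0.0371 mmol/kg

α₀ = 1 / (1 + K1/[H⁺] + K1K2/[H⁺]²) = 1 / (1 + 10^+1.78 + 10^+0.31)
   = 1 / (1 + 60.256 + 2.0417) = 1/63.298 = 0.01580
[CO2*] = α₀ × DIC = 0.01580 × 2.35 = 0.0371 mmol/kg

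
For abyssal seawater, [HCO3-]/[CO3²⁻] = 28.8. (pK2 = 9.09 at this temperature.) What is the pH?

From K2 = [H⁺][CO3²⁻]/[HCO3-]:  pH = pK2 − log₁₀([HCO3-]/[CO3²⁻])
log₁₀(28.8) = +1.459
pH = 9.09 − (+1.459) = 7.63

pH = 7.63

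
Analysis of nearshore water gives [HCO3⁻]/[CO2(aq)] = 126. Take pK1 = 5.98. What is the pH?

pH = 8.08

From K1 = [H⁺][HCO3⁻]/[CO2(aq)]:  pH = pK1 + log₁₀([HCO3⁻]/[CO2(aq)])
log₁₀(126) = +2.100
pH = 5.98 + (+2.100) = 8.08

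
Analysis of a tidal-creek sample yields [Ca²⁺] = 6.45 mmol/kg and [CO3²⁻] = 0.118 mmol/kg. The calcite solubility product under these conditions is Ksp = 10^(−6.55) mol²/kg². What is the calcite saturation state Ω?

Ω = 2.70

Ksp = 10^(−6.55) = 2.818×10^-7
Ω = [Ca²⁺][CO3²⁻]/Ksp = (6.45×10^-3)(0.118×10^-3) / 2.818×10^-7 = 2.70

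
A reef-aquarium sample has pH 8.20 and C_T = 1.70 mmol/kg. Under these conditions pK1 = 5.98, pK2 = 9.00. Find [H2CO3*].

α₀ = 1 / (1 + K1/[H⁺] + K1K2/[H⁺]²) = 1 / (1 + 10^+2.22 + 10^+1.42)
   = 1 / (1 + 165.96 + 26.303) = 1/193.26 = 0.005174
[CO2*] = α₀ × DIC = 0.005174 × 1.70 = 0.00880 mmol/kg = 8.80 μmol/kg

[CO2*] = 8.80 μmol/kg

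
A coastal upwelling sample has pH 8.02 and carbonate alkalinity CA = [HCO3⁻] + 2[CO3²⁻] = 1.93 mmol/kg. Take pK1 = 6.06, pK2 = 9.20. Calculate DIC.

CA = [HCO3⁻] + 2[CO3²⁻] = (α₁ + 2α₂)·DIC
At pH 8.02: [H⁺]/K1 = 10^-1.96 = 0.010965, K2/[H⁺] = 10^-1.18 = 0.066069
α₁ = 1/(1 + 0.010965 + 0.066069) = 1/1.0770 = 0.9285; α₂ = α₁·K2/[H⁺] = 0.06134
α₁ + 2α₂ = 1.0512
DIC = CA / (α₁ + 2α₂) = 1.93 / 1.0512 = 1.84 mmol/kg

DIC = 1.84 mmol/kg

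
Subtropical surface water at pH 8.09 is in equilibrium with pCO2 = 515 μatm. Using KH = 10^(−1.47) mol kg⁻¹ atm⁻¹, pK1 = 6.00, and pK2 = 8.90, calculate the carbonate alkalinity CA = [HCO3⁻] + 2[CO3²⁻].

[CO2*] = KH · pCO2 = 10^(−1.47) × 515×10^-6 = 1.745×10^-5 mol/kg
α₀ = 1/(1 + K1/[H⁺] + K1K2/[H⁺]²) = 1/(1 + 10^+2.09 + 10^+1.28) = 0.006989
DIC = [CO2*]/α₀ = 1.745×10^-5 / 0.006989 = 2.497 mmol/kg
CA = (α₁ + 2α₂)·DIC = (0.8598 + 2×0.1332) × 2.497 = 2.81 mmol/kg

CA = 2.81 mmol/kg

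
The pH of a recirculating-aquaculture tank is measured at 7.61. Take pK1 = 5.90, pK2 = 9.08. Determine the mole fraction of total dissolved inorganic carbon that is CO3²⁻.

α₂ = 0.0322

α₂ = 1 / (1 + [H⁺]/K2 + [H⁺]²/(K1K2)) = 1 / (1 + 10^+1.47 + 10^-0.24)
   = 1 / (1 + 29.512 + 0.57544) = 1/31.088 = 0.03217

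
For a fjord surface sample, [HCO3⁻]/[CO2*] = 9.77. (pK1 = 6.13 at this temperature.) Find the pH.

From K1 = [H⁺][HCO3⁻]/[CO2*]:  pH = pK1 + log₁₀([HCO3⁻]/[CO2*])
log₁₀(9.77) = +0.990
pH = 6.13 + (+0.990) = 7.12

pH = 7.12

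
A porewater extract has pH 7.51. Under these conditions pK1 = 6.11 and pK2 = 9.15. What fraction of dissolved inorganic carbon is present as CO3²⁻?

α₂ = 0.0216

α₂ = 1 / (1 + [H⁺]/K2 + [H⁺]²/(K1K2)) = 1 / (1 + 10^+1.64 + 10^+0.24)
   = 1 / (1 + 43.652 + 1.7378) = 1/46.389 = 0.02156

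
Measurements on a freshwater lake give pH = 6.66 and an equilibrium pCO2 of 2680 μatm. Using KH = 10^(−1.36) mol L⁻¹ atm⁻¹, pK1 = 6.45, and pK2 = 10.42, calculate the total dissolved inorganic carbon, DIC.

[CO2*] = KH · pCO2 = 10^(−1.36) × 2680×10^-6 = 1.170×10^-4 mol/L
α₀ = 1/(1 + K1/[H⁺] + K1K2/[H⁺]²) = 1/(1 + 10^+0.21 + 10^-3.55) = 0.3814
DIC = [CO2*]/α₀ = 1.170×10^-4 / 0.3814 = 0.307 mmol/L

DIC = 0.307 mmol/L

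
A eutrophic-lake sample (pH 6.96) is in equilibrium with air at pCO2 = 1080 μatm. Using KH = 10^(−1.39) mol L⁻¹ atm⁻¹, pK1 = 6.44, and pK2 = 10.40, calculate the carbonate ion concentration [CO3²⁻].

[CO2*] = KH · pCO2 = 10^(−1.39) × 1080×10^-6 = 4.400×10^-5 mol/L
α₀ = 1/(1 + K1/[H⁺] + K1K2/[H⁺]²) = 1/(1 + 10^+0.52 + 10^-2.92) = 0.2319
DIC = [CO2*]/α₀ = 4.400×10^-5 / 0.2319 = 0.1897 mmol/L
[CO3²⁻] = α₂·DIC; α₂ = 0.0002788, so [CO3²⁻] = 0.0002788 × 0.1897 = 5.29×10^-5 mmol/L = 0.0529 μmol/L

[CO3²⁻] = 0.0529 μmol/L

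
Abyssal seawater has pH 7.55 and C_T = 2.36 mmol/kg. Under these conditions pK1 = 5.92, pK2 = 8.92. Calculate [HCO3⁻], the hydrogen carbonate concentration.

α₁ = 1 / (1 + [H⁺]/K1 + K2/[H⁺]) = 1 / (1 + 10^-1.63 + 10^-1.37)
   = 1 / (1 + 0.023442 + 0.042658) = 1/1.0661 = 0.9380
[HCO3⁻] = α₁ × DIC = 0.9380 × 2.36 = 2.21 mmol/kg

[HCO3⁻] = 2.21 mmol/kg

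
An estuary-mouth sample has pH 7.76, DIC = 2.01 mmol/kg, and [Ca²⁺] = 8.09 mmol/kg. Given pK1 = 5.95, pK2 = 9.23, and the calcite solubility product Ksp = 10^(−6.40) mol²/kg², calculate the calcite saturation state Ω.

α₂ = 1 / (1 + [H⁺]/K2 + [H⁺]²/(K1K2)) = 1 / (1 + 10^+1.47 + 10^-0.34)
   = 1 / (1 + 29.512 + 0.45709) = 1/30.969 = 0.03229
[CO3²⁻] = α₂ × DIC = 0.03229 × 2.01 = 0.06490 mmol/kg
Ksp = 10^(−6.40) = 3.981×10^-7
Ω = [Ca²⁺][CO3²⁻]/Ksp = (8.09×10^-3)(6.490×10^-5) / 3.981×10^-7 = 1.32

Ω = 1.32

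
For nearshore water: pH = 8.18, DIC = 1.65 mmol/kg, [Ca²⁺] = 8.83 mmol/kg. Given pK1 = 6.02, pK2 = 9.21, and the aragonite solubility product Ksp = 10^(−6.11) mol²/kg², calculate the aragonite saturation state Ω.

α₂ = 1 / (1 + [H⁺]/K2 + [H⁺]²/(K1K2)) = 1 / (1 + 10^+1.03 + 10^-1.13)
   = 1 / (1 + 10.715 + 0.074131) = 1/11.789 = 0.08482
[CO3²⁻] = α₂ × DIC = 0.08482 × 1.65 = 0.1400 mmol/kg
Ksp = 10^(−6.11) = 7.762×10^-7
Ω = [Ca²⁺][CO3²⁻]/Ksp = (8.83×10^-3)(1.400×10^-4) / 7.762×10^-7 = 1.59

Ω = 1.59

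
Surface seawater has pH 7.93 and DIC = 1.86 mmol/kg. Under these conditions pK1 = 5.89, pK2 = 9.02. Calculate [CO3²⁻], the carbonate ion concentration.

[CO3²⁻] = 0.139 mmol/kg

α₂ = 1 / (1 + [H⁺]/K2 + [H⁺]²/(K1K2)) = 1 / (1 + 10^+1.09 + 10^-0.95)
   = 1 / (1 + 12.303 + 0.11220) = 1/13.415 = 0.07454
[CO3²⁻] = α₂ × DIC = 0.07454 × 1.86 = 0.139 mmol/kg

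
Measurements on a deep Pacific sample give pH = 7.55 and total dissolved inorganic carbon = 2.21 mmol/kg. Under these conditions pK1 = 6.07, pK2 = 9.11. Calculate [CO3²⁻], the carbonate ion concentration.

α₂ = 1 / (1 + [H⁺]/K2 + [H⁺]²/(K1K2)) = 1 / (1 + 10^+1.56 + 10^+0.08)
   = 1 / (1 + 36.308 + 1.2023) = 1/38.510 = 0.02597
[CO3²⁻] = α₂ × DIC = 0.02597 × 2.21 = 0.0574 mmol/kg

[CO3²⁻] = 0.0574 mmol/kg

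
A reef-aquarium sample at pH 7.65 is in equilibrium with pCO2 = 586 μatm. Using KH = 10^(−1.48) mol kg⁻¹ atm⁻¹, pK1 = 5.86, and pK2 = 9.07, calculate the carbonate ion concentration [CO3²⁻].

[CO2*] = KH · pCO2 = 10^(−1.48) × 586×10^-6 = 1.940×10^-5 mol/kg
α₀ = 1/(1 + K1/[H⁺] + K1K2/[H⁺]²) = 1/(1 + 10^+1.79 + 10^+0.37) = 0.01538
DIC = [CO2*]/α₀ = 1.940×10^-5 / 0.01538 = 1.261 mmol/kg
[CO3²⁻] = α₂·DIC; α₂ = 0.03606, so [CO3²⁻] = 0.03606 × 1.261 = 0.0455 mmol/kg

[CO3²⁻] = 0.0455 mmol/kg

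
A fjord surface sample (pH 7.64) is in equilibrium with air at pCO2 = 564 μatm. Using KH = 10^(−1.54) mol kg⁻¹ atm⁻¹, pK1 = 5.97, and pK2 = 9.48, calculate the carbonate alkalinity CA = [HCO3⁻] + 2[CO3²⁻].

[CO2*] = KH · pCO2 = 10^(−1.54) × 564×10^-6 = 1.627×10^-5 mol/kg
α₀ = 1/(1 + K1/[H⁺] + K1K2/[H⁺]²) = 1/(1 + 10^+1.67 + 10^-0.17) = 0.02064
DIC = [CO2*]/α₀ = 1.627×10^-5 / 0.02064 = 0.7881 mmol/kg
CA = (α₁ + 2α₂)·DIC = (0.9654 + 2×0.01395) × 0.7881 = 0.783 mmol/kg

CA = 0.783 mmol/kg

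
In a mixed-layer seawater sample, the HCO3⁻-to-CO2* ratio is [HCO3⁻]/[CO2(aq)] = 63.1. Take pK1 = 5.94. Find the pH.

pH = 7.74

From K1 = [H⁺][HCO3⁻]/[CO2(aq)]:  pH = pK1 + log₁₀([HCO3⁻]/[CO2(aq)])
log₁₀(63.1) = +1.800
pH = 5.94 + (+1.800) = 7.74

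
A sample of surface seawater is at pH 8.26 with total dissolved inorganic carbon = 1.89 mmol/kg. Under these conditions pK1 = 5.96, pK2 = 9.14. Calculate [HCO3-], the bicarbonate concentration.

[HCO3⁻] = 1.66 mmol/kg

α₁ = 1 / (1 + [H⁺]/K1 + K2/[H⁺]) = 1 / (1 + 10^-2.30 + 10^-0.88)
   = 1 / (1 + 0.0050119 + 0.13183) = 1/1.1368 = 0.8796
[HCO3⁻] = α₁ × DIC = 0.8796 × 1.89 = 1.66 mmol/kg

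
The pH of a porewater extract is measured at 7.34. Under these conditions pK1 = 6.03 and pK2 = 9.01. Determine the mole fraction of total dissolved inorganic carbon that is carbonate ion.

α₂ = 0.0200

α₂ = 1 / (1 + [H⁺]/K2 + [H⁺]²/(K1K2)) = 1 / (1 + 10^+1.67 + 10^+0.36)
   = 1 / (1 + 46.774 + 2.2909) = 1/50.064 = 0.01997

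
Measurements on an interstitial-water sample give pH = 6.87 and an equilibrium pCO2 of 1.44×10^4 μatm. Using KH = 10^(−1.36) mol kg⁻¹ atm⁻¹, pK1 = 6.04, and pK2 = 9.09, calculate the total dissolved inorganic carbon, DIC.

[CO2*] = KH · pCO2 = 10^(−1.36) × 1.44×10^4×10^-6 = 6.286×10^-4 mol/kg
α₀ = 1/(1 + K1/[H⁺] + K1K2/[H⁺]²) = 1/(1 + 10^+0.83 + 10^-1.39) = 0.1282
DIC = [CO2*]/α₀ = 6.286×10^-4 / 0.1282 = 4.90 mmol/kg

DIC = 4.90 mmol/kg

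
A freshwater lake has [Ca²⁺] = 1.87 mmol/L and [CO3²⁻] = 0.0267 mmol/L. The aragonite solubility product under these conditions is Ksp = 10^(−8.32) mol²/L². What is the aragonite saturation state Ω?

Ω = 10.4

Ksp = 10^(−8.32) = 4.786×10^-9
Ω = [Ca²⁺][CO3²⁻]/Ksp = (1.87×10^-3)(0.0267×10^-3) / 4.786×10^-9 = 10.4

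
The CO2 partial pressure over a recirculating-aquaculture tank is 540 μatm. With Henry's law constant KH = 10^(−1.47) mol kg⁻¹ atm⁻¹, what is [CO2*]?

[CO2*] = 18.3 μmol/kg

KH = 10^(−1.47) = 3.388×10^-2 mol kg⁻¹ atm⁻¹
[CO2*] = KH · pCO2 = 3.388×10^-2 × 540×10^-6 atm = 1.83×10^-5 mol/kg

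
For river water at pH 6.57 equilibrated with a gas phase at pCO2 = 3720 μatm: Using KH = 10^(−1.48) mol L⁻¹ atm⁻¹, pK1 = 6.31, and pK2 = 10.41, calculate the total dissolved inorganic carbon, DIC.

[CO2*] = KH · pCO2 = 10^(−1.48) × 3720×10^-6 = 1.232×10^-4 mol/L
α₀ = 1/(1 + K1/[H⁺] + K1K2/[H⁺]²) = 1/(1 + 10^+0.26 + 10^-3.58) = 0.3546
DIC = [CO2*]/α₀ = 1.232×10^-4 / 0.3546 = 0.347 mmol/L

DIC = 0.347 mmol/L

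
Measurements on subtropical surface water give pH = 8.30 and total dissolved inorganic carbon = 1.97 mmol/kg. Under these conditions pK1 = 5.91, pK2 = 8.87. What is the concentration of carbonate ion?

[CO3²⁻] = 0.416 mmol/kg

α₂ = 1 / (1 + [H⁺]/K2 + [H⁺]²/(K1K2)) = 1 / (1 + 10^+0.57 + 10^-1.82)
   = 1 / (1 + 3.7154 + 0.015136) = 1/4.7305 = 0.2114
[CO3²⁻] = α₂ × DIC = 0.2114 × 1.97 = 0.416 mmol/kg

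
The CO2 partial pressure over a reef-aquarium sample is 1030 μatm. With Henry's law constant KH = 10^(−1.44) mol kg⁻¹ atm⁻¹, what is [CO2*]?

KH = 10^(−1.44) = 3.631×10^-2 mol kg⁻¹ atm⁻¹
[CO2*] = KH · pCO2 = 3.631×10^-2 × 1030×10^-6 atm = 3.74×10^-5 mol/kg

[CO2*] = 37.4 μmol/kg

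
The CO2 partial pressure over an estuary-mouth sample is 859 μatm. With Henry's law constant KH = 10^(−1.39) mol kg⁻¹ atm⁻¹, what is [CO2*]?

[CO2*] = 35.0 μmol/kg

KH = 10^(−1.39) = 4.074×10^-2 mol kg⁻¹ atm⁻¹
[CO2*] = KH · pCO2 = 4.074×10^-2 × 859×10^-6 atm = 3.50×10^-5 mol/kg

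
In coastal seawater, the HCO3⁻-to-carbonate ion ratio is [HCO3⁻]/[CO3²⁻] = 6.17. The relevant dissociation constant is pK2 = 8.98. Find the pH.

pH = 8.19

From K2 = [H⁺][CO3²⁻]/[HCO3⁻]:  pH = pK2 − log₁₀([HCO3⁻]/[CO3²⁻])
log₁₀(6.17) = +0.790
pH = 8.98 − (+0.790) = 8.19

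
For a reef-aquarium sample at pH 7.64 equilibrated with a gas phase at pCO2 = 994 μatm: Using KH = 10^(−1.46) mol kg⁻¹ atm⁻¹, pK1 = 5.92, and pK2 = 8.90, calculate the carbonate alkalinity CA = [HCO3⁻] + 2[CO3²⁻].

[CO2*] = KH · pCO2 = 10^(−1.46) × 994×10^-6 = 3.447×10^-5 mol/kg
α₀ = 1/(1 + K1/[H⁺] + K1K2/[H⁺]²) = 1/(1 + 10^+1.72 + 10^+0.46) = 0.01774
DIC = [CO2*]/α₀ = 3.447×10^-5 / 0.01774 = 1.943 mmol/kg
CA = (α₁ + 2α₂)·DIC = (0.9311 + 2×0.05117) × 1.943 = 2.01 mmol/kg

CA = 2.01 mmol/kg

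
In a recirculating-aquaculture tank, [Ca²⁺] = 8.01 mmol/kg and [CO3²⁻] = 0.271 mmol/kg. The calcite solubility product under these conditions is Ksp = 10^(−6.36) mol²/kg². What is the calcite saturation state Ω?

Ω = 4.97

Ksp = 10^(−6.36) = 4.365×10^-7
Ω = [Ca²⁺][CO3²⁻]/Ksp = (8.01×10^-3)(0.271×10^-3) / 4.365×10^-7 = 4.97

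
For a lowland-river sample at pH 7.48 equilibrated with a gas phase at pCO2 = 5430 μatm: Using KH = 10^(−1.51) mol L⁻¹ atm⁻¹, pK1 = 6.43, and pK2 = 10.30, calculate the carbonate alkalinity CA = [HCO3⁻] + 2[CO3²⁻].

[CO2*] = KH · pCO2 = 10^(−1.51) × 5430×10^-6 = 1.678×10^-4 mol/L
α₀ = 1/(1 + K1/[H⁺] + K1K2/[H⁺]²) = 1/(1 + 10^+1.05 + 10^-1.77) = 0.08172
DIC = [CO2*]/α₀ = 1.678×10^-4 / 0.08172 = 2.053 mmol/L
CA = (α₁ + 2α₂)·DIC = (0.9169 + 2×0.001388) × 2.053 = 1.89 mmol/L

CA = 1.89 mmol/L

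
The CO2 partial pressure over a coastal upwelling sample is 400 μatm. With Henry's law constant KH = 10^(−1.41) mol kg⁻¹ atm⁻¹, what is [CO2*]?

[CO2*] = 15.6 μmol/kg

KH = 10^(−1.41) = 3.890×10^-2 mol kg⁻¹ atm⁻¹
[CO2*] = KH · pCO2 = 3.890×10^-2 × 400×10^-6 atm = 1.56×10^-5 mol/kg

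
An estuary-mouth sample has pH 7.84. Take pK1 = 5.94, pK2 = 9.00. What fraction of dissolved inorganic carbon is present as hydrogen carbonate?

α₁ = 0.924

α₁ = 1 / (1 + [H⁺]/K1 + K2/[H⁺]) = 1 / (1 + 10^-1.90 + 10^-1.16)
   = 1 / (1 + 0.012589 + 0.069183) = 1/1.0818 = 0.9244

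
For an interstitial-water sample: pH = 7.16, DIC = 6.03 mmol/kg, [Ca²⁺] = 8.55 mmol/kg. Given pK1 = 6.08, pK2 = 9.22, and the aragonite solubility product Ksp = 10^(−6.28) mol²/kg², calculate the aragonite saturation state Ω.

α₂ = 1 / (1 + [H⁺]/K2 + [H⁺]²/(K1K2)) = 1 / (1 + 10^+2.06 + 10^+0.98)
   = 1 / (1 + 114.82 + 9.5499) = 1/125.37 = 0.007977
[CO3²⁻] = α₂ × DIC = 0.007977 × 6.03 = 0.04810 mmol/kg
Ksp = 10^(−6.28) = 5.248×10^-7
Ω = [Ca²⁺][CO3²⁻]/Ksp = (8.55×10^-3)(4.810×10^-5) / 5.248×10^-7 = 0.784

Ω = 0.784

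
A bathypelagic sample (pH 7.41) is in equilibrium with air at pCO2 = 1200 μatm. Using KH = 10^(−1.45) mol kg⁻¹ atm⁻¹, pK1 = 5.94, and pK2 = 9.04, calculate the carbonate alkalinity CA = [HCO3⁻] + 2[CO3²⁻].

[CO2*] = KH · pCO2 = 10^(−1.45) × 1200×10^-6 = 4.258×10^-5 mol/kg
α₀ = 1/(1 + K1/[H⁺] + K1K2/[H⁺]²) = 1/(1 + 10^+1.47 + 10^-0.16) = 0.03205
DIC = [CO2*]/α₀ = 4.258×10^-5 / 0.03205 = 1.329 mmol/kg
CA = (α₁ + 2α₂)·DIC = (0.9458 + 2×0.02217) × 1.329 = 1.32 mmol/kg

CA = 1.32 mmol/kg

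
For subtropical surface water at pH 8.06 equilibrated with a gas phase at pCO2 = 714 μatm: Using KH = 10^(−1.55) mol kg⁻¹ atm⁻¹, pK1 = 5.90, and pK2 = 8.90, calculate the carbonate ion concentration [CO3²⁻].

[CO3²⁻] = 0.420 mmol/kg

[CO2*] = KH · pCO2 = 10^(−1.55) × 714×10^-6 = 2.012×10^-5 mol/kg
α₀ = 1/(1 + K1/[H⁺] + K1K2/[H⁺]²) = 1/(1 + 10^+2.16 + 10^+1.32) = 0.006008
DIC = [CO2*]/α₀ = 2.012×10^-5 / 0.006008 = 3.349 mmol/kg
[CO3²⁻] = α₂·DIC; α₂ = 0.1255, so [CO3²⁻] = 0.1255 × 3.349 = 0.420 mmol/kg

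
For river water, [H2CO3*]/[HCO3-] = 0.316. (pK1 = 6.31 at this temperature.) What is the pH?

From K1 = [H⁺][HCO3-]/[H2CO3*]:  pH = pK1 − log₁₀([H2CO3*]/[HCO3-])
log₁₀(0.316) = -0.500
pH = 6.31 − (-0.500) = 6.81

pH = 6.81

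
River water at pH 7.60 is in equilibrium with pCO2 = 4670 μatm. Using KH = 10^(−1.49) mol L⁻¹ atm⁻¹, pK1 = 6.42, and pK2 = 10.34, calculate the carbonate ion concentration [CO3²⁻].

[CO3²⁻] = 4.16 μmol/L

[CO2*] = KH · pCO2 = 10^(−1.49) × 4670×10^-6 = 1.511×10^-4 mol/L
α₀ = 1/(1 + K1/[H⁺] + K1K2/[H⁺]²) = 1/(1 + 10^+1.18 + 10^-1.56) = 0.06187
DIC = [CO2*]/α₀ = 1.511×10^-4 / 0.06187 = 2.443 mmol/L
[CO3²⁻] = α₂·DIC; α₂ = 0.001704, so [CO3²⁻] = 0.001704 × 2.443 = 0.00416 mmol/L = 4.16 μmol/L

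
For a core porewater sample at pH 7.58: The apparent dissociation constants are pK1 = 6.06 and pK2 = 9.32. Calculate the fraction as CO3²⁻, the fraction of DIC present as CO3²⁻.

α₂ = 1 / (1 + [H⁺]/K2 + [H⁺]²/(K1K2)) = 1 / (1 + 10^+1.74 + 10^+0.22)
   = 1 / (1 + 54.954 + 1.6596) = 1/57.614 = 0.01736

α₂ = 0.0174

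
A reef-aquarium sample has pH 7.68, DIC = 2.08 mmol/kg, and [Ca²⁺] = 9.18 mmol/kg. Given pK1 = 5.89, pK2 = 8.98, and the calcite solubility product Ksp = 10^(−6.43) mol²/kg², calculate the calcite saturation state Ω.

α₂ = 1 / (1 + [H⁺]/K2 + [H⁺]²/(K1K2)) = 1 / (1 + 10^+1.30 + 10^-0.49)
   = 1 / (1 + 19.953 + 0.32359) = 1/21.276 = 0.04700
[CO3²⁻] = α₂ × DIC = 0.04700 × 2.08 = 0.09776 mmol/kg
Ksp = 10^(−6.43) = 3.715×10^-7
Ω = [Ca²⁺][CO3²⁻]/Ksp = (9.18×10^-3)(9.776×10^-5) / 3.715×10^-7 = 2.42

Ω = 2.42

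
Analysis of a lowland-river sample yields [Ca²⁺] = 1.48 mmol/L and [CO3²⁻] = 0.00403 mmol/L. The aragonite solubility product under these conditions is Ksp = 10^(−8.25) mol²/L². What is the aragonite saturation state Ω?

Ω = 1.06

Ksp = 10^(−8.25) = 5.623×10^-9
Ω = [Ca²⁺][CO3²⁻]/Ksp = (1.48×10^-3)(0.00403×10^-3) / 5.623×10^-9 = 1.06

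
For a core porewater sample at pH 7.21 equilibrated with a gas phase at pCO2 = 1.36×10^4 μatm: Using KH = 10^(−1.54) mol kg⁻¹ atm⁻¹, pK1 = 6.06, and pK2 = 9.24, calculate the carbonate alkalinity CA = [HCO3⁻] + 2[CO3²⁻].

CA = 5.64 mmol/kg

[CO2*] = KH · pCO2 = 10^(−1.54) × 1.36×10^4×10^-6 = 3.922×10^-4 mol/kg
α₀ = 1/(1 + K1/[H⁺] + K1K2/[H⁺]²) = 1/(1 + 10^+1.15 + 10^-0.88) = 0.06554
DIC = [CO2*]/α₀ = 3.922×10^-4 / 0.06554 = 5.984 mmol/kg
CA = (α₁ + 2α₂)·DIC = (0.9258 + 2×0.008640) × 5.984 = 5.64 mmol/kg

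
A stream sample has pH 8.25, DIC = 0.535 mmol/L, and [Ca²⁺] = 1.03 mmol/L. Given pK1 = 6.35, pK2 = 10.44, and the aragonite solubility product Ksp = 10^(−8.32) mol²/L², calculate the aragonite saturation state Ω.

Ω = 0.729

α₂ = 1 / (1 + [H⁺]/K2 + [H⁺]²/(K1K2)) = 1 / (1 + 10^+2.19 + 10^+0.29)
   = 1 / (1 + 154.88 + 1.9498) = 1/157.83 = 0.006336
[CO3²⁻] = α₂ × DIC = 0.006336 × 0.535 = 0.003390 mmol/L = 3.390 μmol/L
Ksp = 10^(−8.32) = 4.786×10^-9
Ω = [Ca²⁺][CO3²⁻]/Ksp = (1.03×10^-3)(3.390×10^-6) / 4.786×10^-9 = 0.729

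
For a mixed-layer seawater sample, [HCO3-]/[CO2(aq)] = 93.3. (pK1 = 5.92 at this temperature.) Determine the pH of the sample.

pH = 7.89

From K1 = [H⁺][HCO3-]/[CO2(aq)]:  pH = pK1 + log₁₀([HCO3-]/[CO2(aq)])
log₁₀(93.3) = +1.970
pH = 5.92 + (+1.970) = 7.89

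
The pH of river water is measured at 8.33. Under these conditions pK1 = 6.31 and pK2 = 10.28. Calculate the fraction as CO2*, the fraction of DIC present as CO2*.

α₀ = 0.00936

α₀ = 1 / (1 + K1/[H⁺] + K1K2/[H⁺]²) = 1 / (1 + 10^+2.02 + 10^+0.07)
   = 1 / (1 + 104.71 + 1.1749) = 1/106.89 = 0.009356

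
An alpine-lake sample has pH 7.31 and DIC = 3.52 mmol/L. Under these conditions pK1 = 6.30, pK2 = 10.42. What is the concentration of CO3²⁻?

α₂ = 1 / (1 + [H⁺]/K2 + [H⁺]²/(K1K2)) = 1 / (1 + 10^+3.11 + 10^+2.10)
   = 1 / (1 + 1288.2 + 125.89) = 1/1415.1 = 0.0007066
[CO3²⁻] = α₂ × DIC = 0.0007066 × 3.52 = 0.00249 mmol/L = 2.49 μmol/L

[CO3²⁻] = 2.49 μmol/L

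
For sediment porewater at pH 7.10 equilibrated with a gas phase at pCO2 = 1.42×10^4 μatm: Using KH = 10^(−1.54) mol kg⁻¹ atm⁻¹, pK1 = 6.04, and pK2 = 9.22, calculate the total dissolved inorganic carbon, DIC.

[CO2*] = KH · pCO2 = 10^(−1.54) × 1.42×10^4×10^-6 = 4.095×10^-4 mol/kg
α₀ = 1/(1 + K1/[H⁺] + K1K2/[H⁺]²) = 1/(1 + 10^+1.06 + 10^-1.06) = 0.07956
DIC = [CO2*]/α₀ = 4.095×10^-4 / 0.07956 = 5.15 mmol/kg

DIC = 5.15 mmol/kg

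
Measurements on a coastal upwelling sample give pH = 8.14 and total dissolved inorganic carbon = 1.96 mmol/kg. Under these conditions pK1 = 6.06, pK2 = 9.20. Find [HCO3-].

α₁ = 1 / (1 + [H⁺]/K1 + K2/[H⁺]) = 1 / (1 + 10^-2.08 + 10^-1.06)
   = 1 / (1 + 0.0083176 + 0.087096) = 1/1.0954 = 0.9129
[HCO3⁻] = α₁ × DIC = 0.9129 × 1.96 = 1.79 mmol/kg

[HCO3⁻] = 1.79 mmol/kg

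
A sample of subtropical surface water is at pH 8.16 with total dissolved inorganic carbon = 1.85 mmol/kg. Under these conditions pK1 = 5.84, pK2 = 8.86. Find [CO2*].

α₀ = 1 / (1 + K1/[H⁺] + K1K2/[H⁺]²) = 1 / (1 + 10^+2.32 + 10^+1.62)
   = 1 / (1 + 208.93 + 41.687) = 1/251.62 = 0.003974
[CO2*] = α₀ × DIC = 0.003974 × 1.85 = 0.00735 mmol/kg = 7.35 μmol/kg

[CO2*] = 7.35 μmol/kg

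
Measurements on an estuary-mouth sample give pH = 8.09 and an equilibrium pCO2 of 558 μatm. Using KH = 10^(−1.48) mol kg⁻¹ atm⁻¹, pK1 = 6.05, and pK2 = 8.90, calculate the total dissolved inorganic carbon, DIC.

DIC = 2.36 mmol/kg

[CO2*] = KH · pCO2 = 10^(−1.48) × 558×10^-6 = 1.848×10^-5 mol/kg
α₀ = 1/(1 + K1/[H⁺] + K1K2/[H⁺]²) = 1/(1 + 10^+2.04 + 10^+1.23) = 0.007835
DIC = [CO2*]/α₀ = 1.848×10^-5 / 0.007835 = 2.36 mmol/kg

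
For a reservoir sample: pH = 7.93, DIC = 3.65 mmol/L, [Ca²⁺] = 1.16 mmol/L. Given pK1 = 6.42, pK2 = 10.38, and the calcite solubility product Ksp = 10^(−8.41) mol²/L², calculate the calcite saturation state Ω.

α₂ = 1 / (1 + [H⁺]/K2 + [H⁺]²/(K1K2)) = 1 / (1 + 10^+2.45 + 10^+0.94)
   = 1 / (1 + 281.84 + 8.7096) = 1/291.55 = 0.003430
[CO3²⁻] = α₂ × DIC = 0.003430 × 3.65 = 0.01252 mmol/L = 12.52 μmol/L
Ksp = 10^(−8.41) = 3.890×10^-9
Ω = [Ca²⁺][CO3²⁻]/Ksp = (1.16×10^-3)(1.252×10^-5) / 3.890×10^-9 = 3.73

Ω = 3.73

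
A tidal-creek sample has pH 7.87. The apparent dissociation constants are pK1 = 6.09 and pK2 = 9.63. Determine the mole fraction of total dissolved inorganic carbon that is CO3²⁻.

α₂ = 0.0168

α₂ = 1 / (1 + [H⁺]/K2 + [H⁺]²/(K1K2)) = 1 / (1 + 10^+1.76 + 10^-0.02)
   = 1 / (1 + 57.544 + 0.95499) = 1/59.499 = 0.01681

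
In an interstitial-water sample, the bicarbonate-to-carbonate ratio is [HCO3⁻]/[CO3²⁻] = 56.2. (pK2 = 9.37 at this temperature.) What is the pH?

From K2 = [H⁺][CO3²⁻]/[HCO3⁻]:  pH = pK2 − log₁₀([HCO3⁻]/[CO3²⁻])
log₁₀(56.2) = +1.750
pH = 9.37 − (+1.750) = 7.62

pH = 7.62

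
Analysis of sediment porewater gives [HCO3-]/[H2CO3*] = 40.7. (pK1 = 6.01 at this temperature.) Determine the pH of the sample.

pH = 7.62

From K1 = [H⁺][HCO3-]/[H2CO3*]:  pH = pK1 + log₁₀([HCO3-]/[H2CO3*])
log₁₀(40.7) = +1.610
pH = 6.01 + (+1.610) = 7.62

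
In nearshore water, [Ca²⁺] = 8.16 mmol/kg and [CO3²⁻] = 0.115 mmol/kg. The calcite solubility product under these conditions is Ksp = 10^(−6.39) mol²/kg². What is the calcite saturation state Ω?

Ksp = 10^(−6.39) = 4.074×10^-7
Ω = [Ca²⁺][CO3²⁻]/Ksp = (8.16×10^-3)(0.115×10^-3) / 4.074×10^-7 = 2.30

Ω = 2.30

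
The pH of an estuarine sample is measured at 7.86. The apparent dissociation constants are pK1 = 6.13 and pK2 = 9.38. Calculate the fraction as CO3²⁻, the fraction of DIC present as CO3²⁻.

α₂ = 1 / (1 + [H⁺]/K2 + [H⁺]²/(K1K2)) = 1 / (1 + 10^+1.52 + 10^-0.21)
   = 1 / (1 + 33.113 + 0.61660) = 1/34.730 = 0.02879

α₂ = 0.0288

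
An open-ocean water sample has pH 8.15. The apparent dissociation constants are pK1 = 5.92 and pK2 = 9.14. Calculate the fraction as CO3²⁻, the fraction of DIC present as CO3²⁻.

α₂ = 0.0923

α₂ = 1 / (1 + [H⁺]/K2 + [H⁺]²/(K1K2)) = 1 / (1 + 10^+0.99 + 10^-1.24)
   = 1 / (1 + 9.7724 + 0.057544) = 1/10.830 = 0.09234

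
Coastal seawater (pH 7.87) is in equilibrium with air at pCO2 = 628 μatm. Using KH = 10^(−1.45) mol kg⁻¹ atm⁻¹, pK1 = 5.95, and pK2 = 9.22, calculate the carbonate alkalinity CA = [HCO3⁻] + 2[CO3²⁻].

CA = 2.02 mmol/kg

[CO2*] = KH · pCO2 = 10^(−1.45) × 628×10^-6 = 2.228×10^-5 mol/kg
α₀ = 1/(1 + K1/[H⁺] + K1K2/[H⁺]²) = 1/(1 + 10^+1.92 + 10^+0.57) = 0.01138
DIC = [CO2*]/α₀ = 2.228×10^-5 / 0.01138 = 1.958 mmol/kg
CA = (α₁ + 2α₂)·DIC = (0.9464 + 2×0.04227) × 1.958 = 2.02 mmol/kg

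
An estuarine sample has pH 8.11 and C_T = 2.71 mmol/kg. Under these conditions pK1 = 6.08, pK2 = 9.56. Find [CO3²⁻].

α₂ = 1 / (1 + [H⁺]/K2 + [H⁺]²/(K1K2)) = 1 / (1 + 10^+1.45 + 10^-0.58)
   = 1 / (1 + 28.184 + 0.26303) = 1/29.447 = 0.03396
[CO3²⁻] = α₂ × DIC = 0.03396 × 2.71 = 0.0920 mmol/kg

[CO3²⁻] = 0.0920 mmol/kg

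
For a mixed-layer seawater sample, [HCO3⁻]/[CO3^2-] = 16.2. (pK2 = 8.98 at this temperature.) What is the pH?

From K2 = [H⁺][CO3^2-]/[HCO3⁻]:  pH = pK2 − log₁₀([HCO3⁻]/[CO3^2-])
log₁₀(16.2) = +1.210
pH = 8.98 − (+1.210) = 7.77

pH = 7.77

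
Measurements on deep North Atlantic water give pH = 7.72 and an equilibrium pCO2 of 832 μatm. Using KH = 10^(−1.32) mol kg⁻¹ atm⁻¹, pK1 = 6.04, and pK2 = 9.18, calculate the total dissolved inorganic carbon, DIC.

DIC = 2.01 mmol/kg

[CO2*] = KH · pCO2 = 10^(−1.32) × 832×10^-6 = 3.982×10^-5 mol/kg
α₀ = 1/(1 + K1/[H⁺] + K1K2/[H⁺]²) = 1/(1 + 10^+1.68 + 10^+0.22) = 0.01979
DIC = [CO2*]/α₀ = 3.982×10^-5 / 0.01979 = 2.01 mmol/kg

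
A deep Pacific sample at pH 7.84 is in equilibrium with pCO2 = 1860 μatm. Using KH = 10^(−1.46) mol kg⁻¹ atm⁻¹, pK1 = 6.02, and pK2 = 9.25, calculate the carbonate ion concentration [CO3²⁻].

[CO2*] = KH · pCO2 = 10^(−1.46) × 1860×10^-6 = 6.449×10^-5 mol/kg
α₀ = 1/(1 + K1/[H⁺] + K1K2/[H⁺]²) = 1/(1 + 10^+1.82 + 10^+0.41) = 0.01436
DIC = [CO2*]/α₀ = 6.449×10^-5 / 0.01436 = 4.491 mmol/kg
[CO3²⁻] = α₂·DIC; α₂ = 0.03691, so [CO3²⁻] = 0.03691 × 4.491 = 0.166 mmol/kg

[CO3²⁻] = 0.166 mmol/kg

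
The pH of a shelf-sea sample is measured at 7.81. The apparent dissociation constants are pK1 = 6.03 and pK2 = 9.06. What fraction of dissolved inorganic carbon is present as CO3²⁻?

α₂ = 0.0524

α₂ = 1 / (1 + [H⁺]/K2 + [H⁺]²/(K1K2)) = 1 / (1 + 10^+1.25 + 10^-0.53)
   = 1 / (1 + 17.783 + 0.29512) = 1/19.078 = 0.05242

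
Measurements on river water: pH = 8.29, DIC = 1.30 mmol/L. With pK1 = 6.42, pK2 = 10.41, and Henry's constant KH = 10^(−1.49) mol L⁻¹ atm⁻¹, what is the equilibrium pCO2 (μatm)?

α₀ = 1 / (1 + K1/[H⁺] + K1K2/[H⁺]²) = 1 / (1 + 10^+1.87 + 10^-0.25)
   = 1 / (1 + 74.131 + 0.56234) = 1/75.693 = 0.01321
[CO2*] = α₀ × DIC = 0.01321 × 1.30 = 0.01717 mmol/L = 17.17 μmol/L
pCO2 = [CO2*]/KH = 1.717×10^-5 / 3.236×10^-2 = 531 μatm

pCO2 = 531 μatm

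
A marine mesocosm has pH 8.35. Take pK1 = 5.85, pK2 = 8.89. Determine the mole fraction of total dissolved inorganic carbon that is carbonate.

α₂ = 1 / (1 + [H⁺]/K2 + [H⁺]²/(K1K2)) = 1 / (1 + 10^+0.54 + 10^-1.96)
   = 1 / (1 + 3.4674 + 0.010965) = 1/4.4783 = 0.2233

α₂ = 0.223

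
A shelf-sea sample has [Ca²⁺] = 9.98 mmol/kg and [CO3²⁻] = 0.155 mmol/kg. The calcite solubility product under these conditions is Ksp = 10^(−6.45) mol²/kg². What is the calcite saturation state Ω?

Ksp = 10^(−6.45) = 3.548×10^-7
Ω = [Ca²⁺][CO3²⁻]/Ksp = (9.98×10^-3)(0.155×10^-3) / 3.548×10^-7 = 4.36

Ω = 4.36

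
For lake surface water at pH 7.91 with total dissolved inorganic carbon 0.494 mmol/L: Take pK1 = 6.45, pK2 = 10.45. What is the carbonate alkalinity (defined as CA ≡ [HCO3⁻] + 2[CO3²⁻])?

CA = 0.479 mmol/L

CA = [HCO3⁻] + 2[CO3²⁻] = (α₁ + 2α₂)·DIC
At pH 7.91: [H⁺]/K1 = 10^-1.46 = 0.034674, K2/[H⁺] = 10^-2.54 = 0.0028840
α₁ = 1/(1 + 0.034674 + 0.0028840) = 1/1.0376 = 0.9638; α₂ = α₁·K2/[H⁺] = 0.002780
α₁ + 2α₂ = 0.9694
CA = 0.9694 × 0.494 = 0.479 mmol/L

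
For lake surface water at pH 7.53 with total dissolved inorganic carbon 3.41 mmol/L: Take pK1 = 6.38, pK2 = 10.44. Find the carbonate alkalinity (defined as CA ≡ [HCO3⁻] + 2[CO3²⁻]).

CA = [HCO3⁻] + 2[CO3²⁻] = (α₁ + 2α₂)·DIC
At pH 7.53: [H⁺]/K1 = 10^-1.15 = 0.070795, K2/[H⁺] = 10^-2.91 = 0.0012303
α₁ = 1/(1 + 0.070795 + 0.0012303) = 1/1.0720 = 0.9328; α₂ = α₁·K2/[H⁺] = 0.001148
α₁ + 2α₂ = 0.9351
CA = 0.9351 × 3.41 = 3.19 mmol/L

CA = 3.19 mmol/L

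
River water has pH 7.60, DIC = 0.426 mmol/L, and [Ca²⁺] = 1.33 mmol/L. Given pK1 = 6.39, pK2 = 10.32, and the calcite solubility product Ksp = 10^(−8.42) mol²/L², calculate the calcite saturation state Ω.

α₂ = 1 / (1 + [H⁺]/K2 + [H⁺]²/(K1K2)) = 1 / (1 + 10^+2.72 + 10^+1.51)
   = 1 / (1 + 524.81 + 32.359) = 1/558.17 = 0.001792
[CO3²⁻] = α₂ × DIC = 0.001792 × 0.426 = 0.0007632 mmol/L = 0.7632 μmol/L
Ksp = 10^(−8.42) = 3.802×10^-9
Ω = [Ca²⁺][CO3²⁻]/Ksp = (1.33×10^-3)(7.632×10^-7) / 3.802×10^-9 = 0.267

Ω = 0.267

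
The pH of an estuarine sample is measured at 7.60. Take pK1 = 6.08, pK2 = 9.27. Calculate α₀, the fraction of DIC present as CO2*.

α₀ = 0.0287

α₀ = 1 / (1 + K1/[H⁺] + K1K2/[H⁺]²) = 1 / (1 + 10^+1.52 + 10^-0.15)
   = 1 / (1 + 33.113 + 0.70795) = 1/34.821 = 0.02872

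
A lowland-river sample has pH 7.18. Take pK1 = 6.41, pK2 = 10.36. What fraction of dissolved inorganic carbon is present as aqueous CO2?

α₀ = 0.145

α₀ = 1 / (1 + K1/[H⁺] + K1K2/[H⁺]²) = 1 / (1 + 10^+0.77 + 10^-2.41)
   = 1 / (1 + 5.8884 + 0.0038905) = 1/6.8923 = 0.1451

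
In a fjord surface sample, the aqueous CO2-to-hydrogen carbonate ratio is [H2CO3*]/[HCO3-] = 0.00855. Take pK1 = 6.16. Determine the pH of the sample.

From K1 = [H⁺][HCO3-]/[H2CO3*]:  pH = pK1 − log₁₀([H2CO3*]/[HCO3-])
log₁₀(0.00855) = -2.068
pH = 6.16 − (-2.068) = 8.23

pH = 8.23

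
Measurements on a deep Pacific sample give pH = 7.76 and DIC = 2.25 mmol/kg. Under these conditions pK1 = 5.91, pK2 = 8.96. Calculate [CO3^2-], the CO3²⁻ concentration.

α₂ = 1 / (1 + [H⁺]/K2 + [H⁺]²/(K1K2)) = 1 / (1 + 10^+1.20 + 10^-0.65)
   = 1 / (1 + 15.849 + 0.22387) = 1/17.073 = 0.05857
[CO3²⁻] = α₂ × DIC = 0.05857 × 2.25 = 0.132 mmol/kg

[CO3²⁻] = 0.132 mmol/kg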